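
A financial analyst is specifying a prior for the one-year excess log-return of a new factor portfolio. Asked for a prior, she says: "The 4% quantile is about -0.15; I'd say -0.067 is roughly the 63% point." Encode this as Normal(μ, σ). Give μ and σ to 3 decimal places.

The p-quantile of Normal(μ,σ) is μ + z_p·σ, with z_{0.04} = -1.751 and z_{0.63} = 0.3319.
Eliminate σ: μ = (z₂·x₁ − z₁·x₂)/(z₂ − z₁) = (0.3319·-0.15 − (-1.751)·-0.067)/2.083 = -0.080.
Then σ = (x₂ − x₁)/(z₂ − z₁) = (-0.067 − -0.15)/2.083 = 0.040.

μ = -0.080, σ = 0.040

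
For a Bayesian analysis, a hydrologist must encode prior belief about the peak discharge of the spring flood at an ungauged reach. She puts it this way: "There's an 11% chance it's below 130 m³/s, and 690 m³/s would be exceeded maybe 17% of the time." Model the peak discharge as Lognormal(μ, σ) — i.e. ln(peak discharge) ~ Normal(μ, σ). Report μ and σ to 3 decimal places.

If T ~ Lognormal(μ,σ) then ln T ~ Normal(μ,σ), so the p-quantile of ln T is μ + z_p·σ.
ln(130) = 4.868 and ln(690) = 6.537; z_{0.11} = -1.227, z_{0.83} = 0.9542.
σ = (6.537 − 4.868)/(0.9542 − (-1.227)) = 0.765.
μ = 4.868 − (-1.227)·0.765 = 5.806.

μ ≈ 5.806, σ ≈ 0.765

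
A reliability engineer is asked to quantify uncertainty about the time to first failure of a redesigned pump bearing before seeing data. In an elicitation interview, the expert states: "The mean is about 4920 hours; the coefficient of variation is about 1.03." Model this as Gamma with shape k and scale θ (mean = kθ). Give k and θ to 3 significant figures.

For Gamma(k, scale θ): mean = kθ, variance = kθ², so CV = 1/√k.
CV = 1.03, hence k = 1/CV² = 0.943.
Then θ = mean/k = 4920/0.943 = 5220.

k ≈ 0.943, θ ≈ 5220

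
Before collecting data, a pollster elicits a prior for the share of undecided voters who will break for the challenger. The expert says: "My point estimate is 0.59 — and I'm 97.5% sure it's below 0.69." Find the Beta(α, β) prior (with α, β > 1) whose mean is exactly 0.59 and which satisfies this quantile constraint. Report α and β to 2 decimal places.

α ≈ 51.90, β ≈ 36.06

With mean 0.59 fixed, write α = 0.59s, β = 0.41s where s = α+β.
Need P(θ < 0.69) = 0.975 under Beta(0.59s, 0.41s). Normal approximation: (q−m)/√(m(1−m)/s) ≈ z_{0.975} = 1.96, so s ≈ 0.59·0.41·(1.96)²/(0.69−0.59)² = 92.9.
At s = 92.9: P(θ<0.69) ≈ 0.978. Adjusting to match 0.975 gives s ≈ 87.96.
So α = 0.59·87.96 ≈ 51.90, β = 0.41·87.96 ≈ 36.06.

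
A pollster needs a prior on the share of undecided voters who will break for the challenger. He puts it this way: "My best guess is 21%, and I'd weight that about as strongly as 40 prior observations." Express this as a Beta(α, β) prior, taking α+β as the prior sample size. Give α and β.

α = 8.4, β = 31.6

Under the effective-sample-size interpretation, Beta(α, β) has prior mean α/(α+β) and prior sample size α+β.
So α+β = 40 and α/(α+β) = 0.21, giving α = 0.21·40 = 8.4 and β = 40 − 8.4 = 31.6.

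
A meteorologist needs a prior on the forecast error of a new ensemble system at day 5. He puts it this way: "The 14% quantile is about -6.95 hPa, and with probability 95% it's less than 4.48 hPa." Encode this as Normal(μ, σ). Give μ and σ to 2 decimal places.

The p-quantile of Normal(μ,σ) is μ + z_p·σ, with z_{0.14} = -1.08 and z_{0.95} = 1.645.
Eliminate σ: μ = (z₂·x₁ − z₁·x₂)/(z₂ − z₁) = (1.645·-6.95 − (-1.08)·4.48)/2.725 = -2.42.
Then σ = (x₂ − x₁)/(z₂ − z₁) = (4.48 − -6.95)/2.725 = 4.19.

μ = -2.42, σ = 4.19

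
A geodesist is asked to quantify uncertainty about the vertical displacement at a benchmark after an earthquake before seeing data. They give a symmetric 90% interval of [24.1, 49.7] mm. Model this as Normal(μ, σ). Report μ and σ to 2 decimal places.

A symmetric 90% interval runs μ ± z·σ with z = 1.645.
Half-width = 12.8, so σ = 12.8/1.645 = 7.78.
μ is the interval midpoint, 36.90.

μ = 36.90, σ = 7.78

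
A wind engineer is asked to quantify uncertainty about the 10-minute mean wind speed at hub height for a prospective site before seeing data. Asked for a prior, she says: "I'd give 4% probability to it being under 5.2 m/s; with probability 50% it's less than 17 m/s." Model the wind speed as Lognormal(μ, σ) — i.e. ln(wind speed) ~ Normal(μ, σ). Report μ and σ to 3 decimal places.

μ ≈ 2.833, σ ≈ 0.677

If T ~ Lognormal(μ,σ) then ln T ~ Normal(μ,σ), so the p-quantile of ln T is μ + z_p·σ.
ln(5.2) = 1.649 and ln(17) = 2.833; z_{0.04} = -1.751, z_{0.5} = 0.
σ = (2.833 − 1.649)/(0 − (-1.751)) = 0.677.
μ = 1.649 − (-1.751)·0.677 = 2.833.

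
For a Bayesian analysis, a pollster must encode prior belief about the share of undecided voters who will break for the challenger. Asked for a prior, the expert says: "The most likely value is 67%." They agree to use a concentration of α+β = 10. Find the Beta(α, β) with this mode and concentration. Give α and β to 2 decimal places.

For α,β > 1 the Beta mode is (α−1)/(α+β−2). With α+β = 10, the mode is (α−1)/8.
Set (α−1)/8 = 0.67 → α = 1 + 0.67·8 = 6.36.
β = 10 − α = 3.64.

α = 6.36, β = 3.64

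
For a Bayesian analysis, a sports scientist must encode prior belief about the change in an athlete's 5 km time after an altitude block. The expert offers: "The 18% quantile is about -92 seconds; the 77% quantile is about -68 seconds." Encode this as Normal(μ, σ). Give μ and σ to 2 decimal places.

For Normal(μ,σ), the p-quantile is μ + z_p·σ. Here z_{0.18} = -0.9154, z_{0.77} = 0.7388.
So -92 = μ − 0.9154σ and -68 = μ + 0.7388σ.
Subtracting: σ = (-68 − -92)/(0.7388 − (-0.9154)) = 14.51.
Then μ = -92 − (-0.9154)·14.51 = -78.72.

μ = -78.72, σ = 14.51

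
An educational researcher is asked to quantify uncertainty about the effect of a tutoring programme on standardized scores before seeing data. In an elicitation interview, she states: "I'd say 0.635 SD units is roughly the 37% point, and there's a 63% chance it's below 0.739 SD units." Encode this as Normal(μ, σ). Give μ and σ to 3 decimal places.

μ = 0.687, σ = 0.157

The p-quantile of Normal(μ,σ) is μ + z_p·σ, with z_{0.37} = -0.3319 and z_{0.63} = 0.3319.
Eliminate σ: μ = (z₂·x₁ − z₁·x₂)/(z₂ − z₁) = (0.3319·0.635 − (-0.3319)·0.739)/0.6637 = 0.687.
Then σ = (x₂ − x₁)/(z₂ − z₁) = (0.739 − 0.635)/0.6637 = 0.157.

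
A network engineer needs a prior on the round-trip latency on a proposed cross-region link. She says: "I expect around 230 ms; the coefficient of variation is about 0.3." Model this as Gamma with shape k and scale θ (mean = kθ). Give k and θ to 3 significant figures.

For Gamma(k, scale θ): mean = kθ, variance = kθ², so CV = 1/√k.
CV = 0.3, hence k = 1/CV² = 11.1.
Then θ = mean/k = 230/11.1 = 20.7.

k ≈ 11.1, θ ≈ 20.7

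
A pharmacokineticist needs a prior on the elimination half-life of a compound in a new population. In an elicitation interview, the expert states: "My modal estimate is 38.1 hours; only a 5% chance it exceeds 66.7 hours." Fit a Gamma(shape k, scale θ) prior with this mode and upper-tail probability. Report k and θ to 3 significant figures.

k ≈ 9.9, θ ≈ 4.28

Gamma(k,θ) with k>1 has mode (k−1)θ, so θ = 38.1/(k−1).
Need P(X < 66.7) = 0.95 with θ tied to k this way. Start at k = 2, θ = 38.1: P(X<66.7) ≈ 0.522.
Too low — raise k to concentrate. Iterating converges to k ≈ 9.9.
Then θ = 38.1/(9.9−1) ≈ 4.28.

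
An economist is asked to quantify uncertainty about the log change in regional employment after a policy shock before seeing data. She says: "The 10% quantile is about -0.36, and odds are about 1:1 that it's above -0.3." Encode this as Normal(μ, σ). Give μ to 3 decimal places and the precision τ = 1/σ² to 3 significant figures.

μ = -0.300, τ = 456

The p-quantile of Normal(μ,σ) is μ + z_p·σ, with z_{0.1} = -1.282 and z_{0.5} = 0.
Eliminate σ: μ = (z₂·x₁ − z₁·x₂)/(z₂ − z₁) = (0·-0.36 − (-1.282)·-0.3)/1.282 = -0.300.
Then σ = (x₂ − x₁)/(z₂ − z₁) = (-0.3 − -0.36)/1.282 = 0.047.
Precision τ = 1/σ² = 1/0.04682² = 456.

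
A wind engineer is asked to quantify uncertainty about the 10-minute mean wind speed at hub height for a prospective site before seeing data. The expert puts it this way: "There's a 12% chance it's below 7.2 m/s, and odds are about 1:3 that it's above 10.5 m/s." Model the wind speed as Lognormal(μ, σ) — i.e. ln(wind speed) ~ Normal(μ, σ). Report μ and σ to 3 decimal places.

If T ~ Lognormal(μ,σ) then ln T ~ Normal(μ,σ), so the p-quantile of ln T is μ + z_p·σ.
ln(7.2) = 1.974 and ln(10.5) = 2.351; z_{0.12} = -1.175, z_{0.75} = 0.6745.
σ = (2.351 − 1.974)/(0.6745 − (-1.175)) = 0.204.
μ = 1.974 − (-1.175)·0.204 = 2.214.

μ ≈ 2.214, σ ≈ 0.204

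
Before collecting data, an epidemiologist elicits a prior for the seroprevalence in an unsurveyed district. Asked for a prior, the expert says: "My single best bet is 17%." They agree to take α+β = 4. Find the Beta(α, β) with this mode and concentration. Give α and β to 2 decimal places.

α = 1.34, β = 2.66

For α,β > 1 the Beta mode is (α−1)/(α+β−2). With α+β = 4, the mode is (α−1)/2.
Set (α−1)/2 = 0.17 → α = 1 + 0.17·2 = 1.34.
β = 4 − α = 2.66.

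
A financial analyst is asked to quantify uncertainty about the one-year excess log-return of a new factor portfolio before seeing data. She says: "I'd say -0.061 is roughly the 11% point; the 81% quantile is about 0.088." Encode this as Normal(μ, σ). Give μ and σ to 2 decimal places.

μ = 0.03, σ = 0.07

For Normal(μ,σ), the p-quantile is μ + z_p·σ. Here z_{0.11} = -1.227, z_{0.81} = 0.8779.
So -0.061 = μ − 1.227σ and 0.088 = μ + 0.8779σ.
Subtracting: σ = (0.088 − -0.061)/(0.8779 − (-1.227)) = 0.07.
Then μ = -0.061 − (-1.227)·0.07 = 0.03.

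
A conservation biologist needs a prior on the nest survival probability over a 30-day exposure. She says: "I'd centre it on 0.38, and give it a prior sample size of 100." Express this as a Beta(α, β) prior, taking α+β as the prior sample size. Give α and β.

α = 38, β = 62

Under the effective-sample-size interpretation, Beta(α, β) has prior mean α/(α+β) and prior sample size α+β.
So α+β = 100 and α/(α+β) = 0.38, giving α = 0.38·100 = 38 and β = 100 − 38 = 62.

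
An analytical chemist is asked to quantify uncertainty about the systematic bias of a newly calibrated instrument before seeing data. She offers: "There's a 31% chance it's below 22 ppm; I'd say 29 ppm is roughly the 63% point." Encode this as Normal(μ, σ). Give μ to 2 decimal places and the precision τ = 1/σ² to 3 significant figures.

μ = 26.19, τ = 0.014

The p-quantile of Normal(μ,σ) is μ + z_p·σ, with z_{0.31} = -0.4959 and z_{0.63} = 0.3319.
Eliminate σ: μ = (z₂·x₁ − z₁·x₂)/(z₂ − z₁) = (0.3319·22 − (-0.4959)·29)/0.8277 = 26.19.
Then σ = (x₂ − x₁)/(z₂ − z₁) = (29 − 22)/0.8277 = 8.46.
Precision τ = 1/σ² = 1/8.457² = 0.014.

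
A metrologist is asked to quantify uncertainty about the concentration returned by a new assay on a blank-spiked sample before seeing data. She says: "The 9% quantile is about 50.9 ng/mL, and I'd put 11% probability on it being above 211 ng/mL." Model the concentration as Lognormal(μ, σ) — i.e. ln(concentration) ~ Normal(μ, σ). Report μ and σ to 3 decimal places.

If T ~ Lognormal(μ,σ) then ln T ~ Normal(μ,σ), so the p-quantile of ln T is μ + z_p·σ.
ln(50.9) = 3.93 and ln(211) = 5.352; z_{0.09} = -1.341, z_{0.89} = 1.227.
σ = (5.352 − 3.93)/(1.227 − (-1.341)) = 0.554.
μ = 3.93 − (-1.341)·0.554 = 4.672.

μ ≈ 4.672, σ ≈ 0.554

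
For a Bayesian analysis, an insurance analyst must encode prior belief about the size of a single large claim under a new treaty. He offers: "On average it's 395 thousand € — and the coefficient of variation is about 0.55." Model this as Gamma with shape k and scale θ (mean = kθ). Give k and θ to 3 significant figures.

k ≈ 3.31, θ ≈ 119

For Gamma(k, scale θ): mean = kθ, variance = kθ², so CV = 1/√k.
CV = 0.55, hence k = 1/CV² = 3.31.
Then θ = mean/k = 395/3.31 = 119.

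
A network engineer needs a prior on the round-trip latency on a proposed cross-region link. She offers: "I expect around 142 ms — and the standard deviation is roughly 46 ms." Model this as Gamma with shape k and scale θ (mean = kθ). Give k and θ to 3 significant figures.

For Gamma(k, scale θ): mean = kθ, variance = kθ², so CV = 1/√k.
CV = SD/mean = 46/142 = 0.3239, hence k = 1/CV² = 9.53.
Then θ = mean/k = 142/9.53 = 14.9.

k ≈ 9.53, θ ≈ 14.9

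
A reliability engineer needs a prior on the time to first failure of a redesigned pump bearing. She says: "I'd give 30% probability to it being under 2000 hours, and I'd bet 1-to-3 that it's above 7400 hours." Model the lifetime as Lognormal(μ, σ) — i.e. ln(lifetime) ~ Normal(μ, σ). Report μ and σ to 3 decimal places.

μ ≈ 8.173, σ ≈ 1.091

If T ~ Lognormal(μ,σ) then ln T ~ Normal(μ,σ), so the p-quantile of ln T is μ + z_p·σ.
ln(2000) = 7.601 and ln(7400) = 8.909; z_{0.3} = -0.5244, z_{0.75} = 0.6745.
σ = (8.909 − 7.601)/(0.6745 − (-0.5244)) = 1.091.
μ = 7.601 − (-0.5244)·1.091 = 8.173.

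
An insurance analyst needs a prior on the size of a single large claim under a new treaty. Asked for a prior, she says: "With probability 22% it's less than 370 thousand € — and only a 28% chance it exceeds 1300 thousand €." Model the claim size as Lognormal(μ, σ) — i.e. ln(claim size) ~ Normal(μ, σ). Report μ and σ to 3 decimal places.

If T ~ Lognormal(μ,σ) then ln T ~ Normal(μ,σ), so the p-quantile of ln T is μ + z_p·σ.
ln(370) = 5.914 and ln(1300) = 7.17; z_{0.22} = -0.7722, z_{0.72} = 0.5828.
σ = (7.17 − 5.914)/(0.5828 − (-0.7722)) = 0.927.
μ = 5.914 − (-0.7722)·0.927 = 6.630.

μ ≈ 6.630, σ ≈ 0.927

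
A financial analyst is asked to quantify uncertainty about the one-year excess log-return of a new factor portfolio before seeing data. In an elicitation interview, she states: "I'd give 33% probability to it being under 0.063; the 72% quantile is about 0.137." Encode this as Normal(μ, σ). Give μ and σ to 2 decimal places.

μ = 0.09, σ = 0.07

For Normal(μ,σ), the p-quantile is μ + z_p·σ. Here z_{0.33} = -0.4399, z_{0.72} = 0.5828.
So 0.063 = μ − 0.4399σ and 0.137 = μ + 0.5828σ.
Subtracting: σ = (0.137 − 0.063)/(0.5828 − (-0.4399)) = 0.07.
Then μ = 0.063 − (-0.4399)·0.07 = 0.09.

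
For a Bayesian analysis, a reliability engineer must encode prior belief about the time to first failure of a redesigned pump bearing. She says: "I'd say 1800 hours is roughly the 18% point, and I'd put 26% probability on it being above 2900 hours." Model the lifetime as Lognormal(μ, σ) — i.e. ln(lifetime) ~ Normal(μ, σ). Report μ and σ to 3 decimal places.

If T ~ Lognormal(μ,σ) then ln T ~ Normal(μ,σ), so the p-quantile of ln T is μ + z_p·σ.
ln(1800) = 7.496 and ln(2900) = 7.972; z_{0.18} = -0.9154, z_{0.74} = 0.6433.
σ = (7.972 − 7.496)/(0.6433 − (-0.9154)) = 0.306.
μ = 7.496 − (-0.9154)·0.306 = 7.776.

μ ≈ 7.776, σ ≈ 0.306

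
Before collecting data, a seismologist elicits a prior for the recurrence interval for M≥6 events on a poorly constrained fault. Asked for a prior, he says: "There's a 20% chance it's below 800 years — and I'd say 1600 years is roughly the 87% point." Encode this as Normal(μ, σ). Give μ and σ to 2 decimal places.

For Normal(μ,σ), the p-quantile is μ + z_p·σ. Here z_{0.2} = -0.8416, z_{0.87} = 1.126.
So 800 = μ − 0.8416σ and 1600 = μ + 1.126σ.
Subtracting: σ = (1600 − 800)/(1.126 − (-0.8416)) = 406.50.
Then μ = 800 − (-0.8416)·406.50 = 1142.12.

μ = 1142.12, σ = 406.50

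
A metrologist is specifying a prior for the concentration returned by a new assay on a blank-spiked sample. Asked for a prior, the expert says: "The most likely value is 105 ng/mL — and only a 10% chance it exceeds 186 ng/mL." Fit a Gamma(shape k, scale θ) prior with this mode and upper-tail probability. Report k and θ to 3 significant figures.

Gamma(k,θ) with k>1 has mode (k−1)θ, so θ = 105/(k−1).
Need P(X < 186) = 0.9 with θ tied to k this way. Start at k = 2, θ = 105: P(X<186) ≈ 0.529.
Too low — raise k to concentrate. Iterating converges to k ≈ 6.82.
Then θ = 105/(6.82−1) ≈ 18.1.

k ≈ 6.82, θ ≈ 18.1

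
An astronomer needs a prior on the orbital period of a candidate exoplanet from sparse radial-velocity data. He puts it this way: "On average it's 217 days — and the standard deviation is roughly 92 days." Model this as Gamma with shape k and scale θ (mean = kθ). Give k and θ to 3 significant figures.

For Gamma(k, scale θ): mean = kθ, variance = kθ², so CV = 1/√k.
CV = SD/mean = 92/217 = 0.424, hence k = 1/CV² = 5.56.
Then θ = mean/k = 217/5.56 = 39.

k ≈ 5.56, θ ≈ 39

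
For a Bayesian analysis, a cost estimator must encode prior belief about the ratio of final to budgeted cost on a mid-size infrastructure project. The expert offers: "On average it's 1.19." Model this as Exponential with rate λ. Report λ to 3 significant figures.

λ ≈ 0.84

Exponential mean = 1/λ, so λ = 1/1.19 = 0.84.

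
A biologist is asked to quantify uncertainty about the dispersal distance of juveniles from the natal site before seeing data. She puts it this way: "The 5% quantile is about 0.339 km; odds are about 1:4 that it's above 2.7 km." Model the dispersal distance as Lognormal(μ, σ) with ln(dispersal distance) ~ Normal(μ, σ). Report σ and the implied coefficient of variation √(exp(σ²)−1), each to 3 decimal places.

If T ~ Lognormal(μ,σ) then ln T ~ Normal(μ,σ), so the p-quantile of ln T is μ + z_p·σ.
ln(0.339) = -1.082 and ln(2.7) = 0.9933; z_{0.05} = -1.645, z_{0.8} = 0.8416.
σ = (0.9933 − -1.082)/(0.8416 − (-1.645)) = 0.835.
μ = -1.082 − (-1.645)·0.835 = 0.291.
CV = √(exp(σ²)−1) = √(exp(0.6964)−1) = 1.003.

σ ≈ 0.835, CV ≈ 1.003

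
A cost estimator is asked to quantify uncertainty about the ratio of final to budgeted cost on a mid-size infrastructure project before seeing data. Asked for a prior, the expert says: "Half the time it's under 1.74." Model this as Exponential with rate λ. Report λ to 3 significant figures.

λ ≈ 0.398

Exponential median = ln 2 / λ, so λ = ln 2 / 1.74 = 0.398.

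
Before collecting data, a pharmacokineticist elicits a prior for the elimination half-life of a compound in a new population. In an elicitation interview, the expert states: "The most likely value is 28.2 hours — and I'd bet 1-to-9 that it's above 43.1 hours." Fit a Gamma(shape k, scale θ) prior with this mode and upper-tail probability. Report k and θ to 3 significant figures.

k ≈ 11.4, θ ≈ 2.72

Gamma(k,θ) with k>1 has mode (k−1)θ, so θ = 28.2/(k−1).
Need P(X < 43.1) = 0.9 with θ tied to k this way. Start at k = 2, θ = 28.2: P(X<43.1) ≈ 0.452.
Too low — raise k to concentrate. Iterating converges to k ≈ 11.4.
Then θ = 28.2/(11.4−1) ≈ 2.72.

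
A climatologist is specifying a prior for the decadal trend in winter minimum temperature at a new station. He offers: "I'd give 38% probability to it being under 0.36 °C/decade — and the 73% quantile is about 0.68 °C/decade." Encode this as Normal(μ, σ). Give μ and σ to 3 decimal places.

μ = 0.466, σ = 0.348

For Normal(μ,σ), the p-quantile is μ + z_p·σ. Here z_{0.38} = -0.3055, z_{0.73} = 0.6128.
So 0.36 = μ − 0.3055σ and 0.68 = μ + 0.6128σ.
Subtracting: σ = (0.68 − 0.36)/(0.6128 − (-0.3055)) = 0.348.
Then μ = 0.36 − (-0.3055)·0.348 = 0.466.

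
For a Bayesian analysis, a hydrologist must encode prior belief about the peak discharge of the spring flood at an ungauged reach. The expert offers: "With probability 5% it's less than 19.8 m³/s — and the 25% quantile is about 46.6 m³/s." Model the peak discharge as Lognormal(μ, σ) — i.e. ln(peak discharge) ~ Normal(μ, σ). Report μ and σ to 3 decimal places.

μ ≈ 4.437, σ ≈ 0.882

If T ~ Lognormal(μ,σ) then ln T ~ Normal(μ,σ), so the p-quantile of ln T is μ + z_p·σ.
ln(19.8) = 2.986 and ln(46.6) = 3.842; z_{0.05} = -1.645, z_{0.25} = -0.6745.
σ = (3.842 − 2.986)/(-0.6745 − (-1.645)) = 0.882.
μ = 2.986 − (-1.645)·0.882 = 4.437.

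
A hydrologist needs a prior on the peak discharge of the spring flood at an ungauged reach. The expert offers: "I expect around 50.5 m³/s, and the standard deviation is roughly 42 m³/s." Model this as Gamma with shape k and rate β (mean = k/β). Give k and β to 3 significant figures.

For Gamma(k, rate β): mean = k/β, variance = k/β², so CV = 1/√k.
CV = SD/mean = 42/50.5 = 0.8317, hence k = 1/CV² = 1.45.
Then β = k/mean = 1.45/50.5 = 0.0286.

k ≈ 1.45, β ≈ 0.0286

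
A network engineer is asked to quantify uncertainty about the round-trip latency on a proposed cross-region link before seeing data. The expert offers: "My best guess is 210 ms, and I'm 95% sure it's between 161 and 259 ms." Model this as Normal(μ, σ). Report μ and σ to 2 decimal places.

μ = 210.00, σ = 25.00

A symmetric 95% interval runs μ ± z·σ with z = 1.96.
Half-width = 49, so σ = 49/1.96 = 25.00.
μ is the stated best guess, 210.00.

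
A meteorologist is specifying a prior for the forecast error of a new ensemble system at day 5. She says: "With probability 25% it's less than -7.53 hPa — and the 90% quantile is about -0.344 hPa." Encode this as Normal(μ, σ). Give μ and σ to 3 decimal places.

μ = -5.052, σ = 3.674

For Normal(μ,σ), the p-quantile is μ + z_p·σ. Here z_{0.25} = -0.6745, z_{0.9} = 1.282.
So -7.53 = μ − 0.6745σ and -0.344 = μ + 1.282σ.
Subtracting: σ = (-0.344 − -7.53)/(1.282 − (-0.6745)) = 3.674.
Then μ = -7.53 − (-0.6745)·3.674 = -5.052.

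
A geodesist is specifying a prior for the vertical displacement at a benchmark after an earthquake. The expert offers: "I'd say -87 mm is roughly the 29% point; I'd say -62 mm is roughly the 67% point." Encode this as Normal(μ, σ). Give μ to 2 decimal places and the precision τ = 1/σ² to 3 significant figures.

μ = -73.07, τ = 0.00158

The p-quantile of Normal(μ,σ) is μ + z_p·σ, with z_{0.29} = -0.5534 and z_{0.67} = 0.4399.
Eliminate σ: μ = (z₂·x₁ − z₁·x₂)/(z₂ − z₁) = (0.4399·-87 − (-0.5534)·-62)/0.9933 = -73.07.
Then σ = (x₂ − x₁)/(z₂ − z₁) = (-62 − -87)/0.9933 = 25.17.
Precision τ = 1/σ² = 1/25.17² = 0.00158.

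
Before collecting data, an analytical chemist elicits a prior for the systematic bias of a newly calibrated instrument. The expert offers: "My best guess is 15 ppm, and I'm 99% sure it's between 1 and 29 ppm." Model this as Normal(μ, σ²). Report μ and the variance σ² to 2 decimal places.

A symmetric 99% interval runs μ ± z·σ with z = 2.576.
Half-width = 14, so σ = 14/2.576 = 5.435 and σ² = 29.54.
μ is the stated best guess, 15.00.

μ = 15.00, σ² = 29.54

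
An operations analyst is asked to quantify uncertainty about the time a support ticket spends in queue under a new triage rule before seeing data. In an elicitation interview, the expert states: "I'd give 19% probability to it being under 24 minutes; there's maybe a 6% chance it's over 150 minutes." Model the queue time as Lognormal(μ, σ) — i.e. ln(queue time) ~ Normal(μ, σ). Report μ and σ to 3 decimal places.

μ ≈ 3.839, σ ≈ 0.753

If T ~ Lognormal(μ,σ) then ln T ~ Normal(μ,σ), so the p-quantile of ln T is μ + z_p·σ.
ln(24) = 3.178 and ln(150) = 5.011; z_{0.19} = -0.8779, z_{0.94} = 1.555.
σ = (5.011 − 3.178)/(1.555 − (-0.8779)) = 0.753.
μ = 3.178 − (-0.8779)·0.753 = 3.839.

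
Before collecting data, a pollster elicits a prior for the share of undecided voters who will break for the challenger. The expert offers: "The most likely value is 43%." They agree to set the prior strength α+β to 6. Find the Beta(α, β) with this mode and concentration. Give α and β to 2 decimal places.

α = 2.72, β = 3.28

For α,β > 1 the Beta mode is (α−1)/(α+β−2). With α+β = 6, the mode is (α−1)/4.
Set (α−1)/4 = 0.43 → α = 1 + 0.43·4 = 2.72.
β = 6 − α = 3.28.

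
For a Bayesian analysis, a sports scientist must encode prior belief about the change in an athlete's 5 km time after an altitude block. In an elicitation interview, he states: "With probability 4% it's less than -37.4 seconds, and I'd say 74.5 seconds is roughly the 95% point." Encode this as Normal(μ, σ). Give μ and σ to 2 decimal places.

μ = 20.29, σ = 32.95

The p-quantile of Normal(μ,σ) is μ + z_p·σ, with z_{0.04} = -1.751 and z_{0.95} = 1.645.
Eliminate σ: μ = (z₂·x₁ − z₁·x₂)/(z₂ − z₁) = (1.645·-37.4 − (-1.751)·74.5)/3.396 = 20.29.
Then σ = (x₂ − x₁)/(z₂ − z₁) = (74.5 − -37.4)/3.396 = 32.95.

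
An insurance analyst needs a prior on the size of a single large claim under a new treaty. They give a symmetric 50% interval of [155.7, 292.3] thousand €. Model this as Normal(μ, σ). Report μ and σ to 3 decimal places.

μ = 224.000, σ = 101.262

A symmetric 50% interval runs μ ± z·σ with z = 0.6745.
Half-width = 68.3, so σ = 68.3/0.6745 = 101.262.
μ is the interval midpoint, 224.000.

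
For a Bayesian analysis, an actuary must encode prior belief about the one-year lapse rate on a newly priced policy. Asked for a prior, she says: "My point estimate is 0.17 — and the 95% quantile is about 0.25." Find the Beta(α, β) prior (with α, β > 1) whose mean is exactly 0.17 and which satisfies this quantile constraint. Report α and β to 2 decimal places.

With mean 0.17 fixed, write α = 0.17s, β = 0.83s where s = α+β.
Need P(θ < 0.25) = 0.95 under Beta(0.17s, 0.83s). Normal approximation: (q−m)/√(m(1−m)/s) ≈ z_{0.95} = 1.64, so s ≈ 0.17·0.83·(1.64)²/(0.25−0.17)² = 59.6.
At s = 59.6: P(θ<0.25) ≈ 0.940. Adjusting to match 0.95 gives s ≈ 67.36.
So α = 0.17·67.36 ≈ 11.45, β = 0.83·67.36 ≈ 55.90.

α ≈ 11.45, β ≈ 55.90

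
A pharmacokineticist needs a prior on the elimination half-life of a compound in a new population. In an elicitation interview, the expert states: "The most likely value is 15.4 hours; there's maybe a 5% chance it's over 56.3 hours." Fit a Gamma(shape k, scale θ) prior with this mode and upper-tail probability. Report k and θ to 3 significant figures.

k ≈ 2.52, θ ≈ 10.1

Gamma(k,θ) with k>1 has mode (k−1)θ, so θ = 15.4/(k−1).
Need P(X < 56.3) = 0.95 with θ tied to k this way. Start at k = 2, θ = 15.4: P(X<56.3) ≈ 0.880.
Too low — raise k to concentrate. Iterating converges to k ≈ 2.52.
Then θ = 15.4/(2.52−1) ≈ 10.1.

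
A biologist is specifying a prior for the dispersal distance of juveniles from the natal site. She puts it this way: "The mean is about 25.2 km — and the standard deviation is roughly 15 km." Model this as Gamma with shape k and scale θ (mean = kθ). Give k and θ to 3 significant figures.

k ≈ 2.82, θ ≈ 8.93

For Gamma(k, scale θ): mean = kθ, variance = kθ², so CV = 1/√k.
CV = SD/mean = 15/25.2 = 0.5952, hence k = 1/CV² = 2.82.
Then θ = mean/k = 25.2/2.82 = 8.93.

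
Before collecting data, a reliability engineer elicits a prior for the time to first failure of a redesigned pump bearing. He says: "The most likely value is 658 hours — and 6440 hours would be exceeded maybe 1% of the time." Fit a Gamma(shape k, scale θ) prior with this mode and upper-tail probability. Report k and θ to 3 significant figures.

Gamma(k,θ) with k>1 has mode (k−1)θ, so θ = 658/(k−1).
Need P(X < 6440) = 0.99 with θ tied to k this way. Start at k = 2, θ = 658: P(X<6440) ≈ 0.999.
Too high — lower k to spread out. Iterating converges to k ≈ 1.6.
Then θ = 658/(1.6−1) ≈ 1100.

k ≈ 1.6, θ ≈ 1100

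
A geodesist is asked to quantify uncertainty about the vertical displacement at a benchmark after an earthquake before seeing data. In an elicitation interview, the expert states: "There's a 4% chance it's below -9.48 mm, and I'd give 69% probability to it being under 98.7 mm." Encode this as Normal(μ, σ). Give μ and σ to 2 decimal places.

For Normal(μ,σ), the p-quantile is μ + z_p·σ. Here z_{0.04} = -1.751, z_{0.69} = 0.4959.
So -9.48 = μ − 1.751σ and 98.7 = μ + 0.4959σ.
Subtracting: σ = (98.7 − -9.48)/(0.4959 − (-1.751)) = 48.15.
Then μ = -9.48 − (-1.751)·48.15 = 74.82.

μ = 74.82, σ = 48.15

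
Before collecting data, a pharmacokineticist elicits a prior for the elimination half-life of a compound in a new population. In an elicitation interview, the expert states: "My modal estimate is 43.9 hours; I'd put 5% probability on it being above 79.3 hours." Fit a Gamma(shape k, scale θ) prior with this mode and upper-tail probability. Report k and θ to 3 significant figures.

Gamma(k,θ) with k>1 has mode (k−1)θ, so θ = 43.9/(k−1).
Need P(X < 79.3) = 0.95 with θ tied to k this way. Start at k = 2, θ = 43.9: P(X<79.3) ≈ 0.539.
Too low — raise k to concentrate. Iterating converges to k ≈ 8.97.
Then θ = 43.9/(8.97−1) ≈ 5.51.

k ≈ 8.97, θ ≈ 5.51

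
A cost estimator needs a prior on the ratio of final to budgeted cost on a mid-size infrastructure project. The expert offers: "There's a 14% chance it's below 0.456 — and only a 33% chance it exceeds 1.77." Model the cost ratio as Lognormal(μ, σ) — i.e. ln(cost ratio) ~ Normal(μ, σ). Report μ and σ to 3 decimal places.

μ ≈ 0.179, σ ≈ 0.892

If T ~ Lognormal(μ,σ) then ln T ~ Normal(μ,σ), so the p-quantile of ln T is μ + z_p·σ.
ln(0.456) = -0.7853 and ln(1.77) = 0.571; z_{0.14} = -1.08, z_{0.67} = 0.4399.
σ = (0.571 − -0.7853)/(0.4399 − (-1.08)) = 0.892.
μ = -0.7853 − (-1.08)·0.892 = 0.179.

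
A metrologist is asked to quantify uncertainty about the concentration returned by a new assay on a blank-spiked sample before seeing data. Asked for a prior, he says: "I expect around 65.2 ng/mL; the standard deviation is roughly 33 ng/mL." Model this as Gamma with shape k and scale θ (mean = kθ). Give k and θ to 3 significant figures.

For Gamma(k, scale θ): mean = kθ, variance = kθ², so CV = 1/√k.
CV = SD/mean = 33/65.2 = 0.5061, hence k = 1/CV² = 3.9.
Then θ = mean/k = 65.2/3.9 = 16.7.

k ≈ 3.9, θ ≈ 16.7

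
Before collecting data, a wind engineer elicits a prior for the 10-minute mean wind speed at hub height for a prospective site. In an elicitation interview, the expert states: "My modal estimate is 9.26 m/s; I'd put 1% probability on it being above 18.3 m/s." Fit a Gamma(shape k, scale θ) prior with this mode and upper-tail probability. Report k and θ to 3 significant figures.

Gamma(k,θ) with k>1 has mode (k−1)θ, so θ = 9.26/(k−1).
Need P(X < 18.3) = 0.99 with θ tied to k this way. Start at k = 2, θ = 9.26: P(X<18.3) ≈ 0.588.
Too low — raise k to concentrate. Iterating converges to k ≈ 11.6.
Then θ = 9.26/(11.6−1) ≈ 0.873.

k ≈ 11.6, θ ≈ 0.873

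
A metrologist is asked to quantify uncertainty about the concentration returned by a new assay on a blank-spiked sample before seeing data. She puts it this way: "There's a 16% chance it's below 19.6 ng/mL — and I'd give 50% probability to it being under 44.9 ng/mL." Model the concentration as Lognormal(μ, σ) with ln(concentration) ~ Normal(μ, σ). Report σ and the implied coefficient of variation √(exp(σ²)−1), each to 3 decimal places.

σ ≈ 0.834, CV ≈ 1.002

If T ~ Lognormal(μ,σ) then ln T ~ Normal(μ,σ), so the p-quantile of ln T is μ + z_p·σ.
ln(19.6) = 2.976 and ln(44.9) = 3.804; z_{0.16} = -0.9945, z_{0.5} = 0.
σ = (3.804 − 2.976)/(0 − (-0.9945)) = 0.834.
μ = 2.976 − (-0.9945)·0.834 = 3.804.
CV = √(exp(σ²)−1) = √(exp(0.6948)−1) = 1.002.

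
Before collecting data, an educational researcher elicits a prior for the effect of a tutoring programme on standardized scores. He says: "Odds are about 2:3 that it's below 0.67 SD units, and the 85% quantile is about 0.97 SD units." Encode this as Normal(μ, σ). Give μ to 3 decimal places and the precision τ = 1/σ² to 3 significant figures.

The p-quantile of Normal(μ,σ) is μ + z_p·σ, with z_{0.4} = -0.2533 and z_{0.85} = 1.036.
Eliminate σ: μ = (z₂·x₁ − z₁·x₂)/(z₂ − z₁) = (1.036·0.67 − (-0.2533)·0.97)/1.29 = 0.729.
Then σ = (x₂ − x₁)/(z₂ − z₁) = (0.97 − 0.67)/1.29 = 0.233.
Precision τ = 1/σ² = 1/0.2326² = 18.5.

μ = 0.729, τ = 18.5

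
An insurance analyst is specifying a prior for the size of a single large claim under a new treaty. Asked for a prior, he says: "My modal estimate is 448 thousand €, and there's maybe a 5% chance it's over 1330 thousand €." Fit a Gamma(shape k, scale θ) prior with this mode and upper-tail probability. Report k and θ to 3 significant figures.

Gamma(k,θ) with k>1 has mode (k−1)θ, so θ = 448/(k−1).
Need P(X < 1330) = 0.95 with θ tied to k this way. Start at k = 2, θ = 448: P(X<1330) ≈ 0.796.
Too low — raise k to concentrate. Iterating converges to k ≈ 3.24.
Then θ = 448/(3.24−1) ≈ 200.

k ≈ 3.24, θ ≈ 200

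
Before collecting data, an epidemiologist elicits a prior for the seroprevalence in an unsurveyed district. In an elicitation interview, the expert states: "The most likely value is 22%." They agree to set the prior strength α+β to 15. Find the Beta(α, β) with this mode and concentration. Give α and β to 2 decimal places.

α = 3.86, β = 11.14

For α,β > 1 the Beta mode is (α−1)/(α+β−2). With α+β = 15, the mode is (α−1)/13.
Set (α−1)/13 = 0.22 → α = 1 + 0.22·13 = 3.86.
β = 15 − α = 11.14.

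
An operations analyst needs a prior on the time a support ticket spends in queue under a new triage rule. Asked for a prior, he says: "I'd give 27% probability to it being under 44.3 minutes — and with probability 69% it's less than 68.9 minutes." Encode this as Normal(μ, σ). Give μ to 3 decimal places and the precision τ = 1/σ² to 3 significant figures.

For Normal(μ,σ), the p-quantile is μ + z_p·σ. Here z_{0.27} = -0.6128, z_{0.69} = 0.4959.
So 44.3 = μ − 0.6128σ and 68.9 = μ + 0.4959σ.
Subtracting: σ = (68.9 − 44.3)/(0.4959 − (-0.6128)) = 22.189.
Then μ = 44.3 − (-0.6128)·22.189 = 57.898.
Precision τ = 1/σ² = 1/22.19² = 0.00203.

μ = 57.898, τ = 0.00203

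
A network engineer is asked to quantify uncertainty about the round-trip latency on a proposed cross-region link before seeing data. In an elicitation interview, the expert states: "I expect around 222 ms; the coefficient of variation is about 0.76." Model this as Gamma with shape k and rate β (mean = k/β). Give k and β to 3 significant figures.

For Gamma(k, rate β): mean = k/β, variance = k/β², so CV = 1/√k.
CV = 0.76, hence k = 1/CV² = 1.73.
Then β = k/mean = 1.73/222 = 0.0078.

k ≈ 1.73, β ≈ 0.0078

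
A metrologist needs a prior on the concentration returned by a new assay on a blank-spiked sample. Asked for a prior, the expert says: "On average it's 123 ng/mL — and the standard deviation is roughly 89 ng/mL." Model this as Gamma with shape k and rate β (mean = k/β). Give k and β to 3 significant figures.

k ≈ 1.91, β ≈ 0.0155

For Gamma(k, rate β): mean = k/β, variance = k/β², so CV = 1/√k.
CV = SD/mean = 89/123 = 0.7236, hence k = 1/CV² = 1.91.
Then β = k/mean = 1.91/123 = 0.0155.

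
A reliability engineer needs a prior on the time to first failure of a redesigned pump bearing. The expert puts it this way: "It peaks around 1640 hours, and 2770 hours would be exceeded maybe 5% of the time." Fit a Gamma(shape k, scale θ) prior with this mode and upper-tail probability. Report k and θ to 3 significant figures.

k ≈ 11.2, θ ≈ 161

Gamma(k,θ) with k>1 has mode (k−1)θ, so θ = 1640/(k−1).
Need P(X < 2770) = 0.95 with θ tied to k this way. Start at k = 2, θ = 1640: P(X<2770) ≈ 0.503.
Too low — raise k to concentrate. Iterating converges to k ≈ 11.2.
Then θ = 1640/(11.2−1) ≈ 161.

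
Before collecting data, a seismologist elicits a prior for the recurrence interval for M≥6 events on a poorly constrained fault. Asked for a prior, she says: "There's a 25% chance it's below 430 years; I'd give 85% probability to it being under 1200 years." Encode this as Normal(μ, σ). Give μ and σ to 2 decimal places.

For Normal(μ,σ), the p-quantile is μ + z_p·σ. Here z_{0.25} = -0.6745, z_{0.85} = 1.036.
So 430 = μ − 0.6745σ and 1200 = μ + 1.036σ.
Subtracting: σ = (1200 − 430)/(1.036 − (-0.6745)) = 450.05.
Then μ = 430 − (-0.6745)·450.05 = 733.55.

μ = 733.55, σ = 450.05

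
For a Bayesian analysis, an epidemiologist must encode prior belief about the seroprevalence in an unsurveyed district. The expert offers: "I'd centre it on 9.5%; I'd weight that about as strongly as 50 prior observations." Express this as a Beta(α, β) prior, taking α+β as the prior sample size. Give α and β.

α = 4.75, β = 45.25

Under the effective-sample-size interpretation, Beta(α, β) has prior mean α/(α+β) and prior sample size α+β.
So α+β = 50 and α/(α+β) = 0.095, giving α = 0.095·50 = 4.75 and β = 50 − 4.75 = 45.25.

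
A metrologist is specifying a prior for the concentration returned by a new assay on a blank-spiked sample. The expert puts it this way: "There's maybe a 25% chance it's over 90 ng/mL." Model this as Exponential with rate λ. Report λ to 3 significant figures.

λ ≈ 0.0154

P(T > 90.0) = e^(−λ·90.0) = 0.25, so λ = −ln(0.25)/90.0 = 0.0154.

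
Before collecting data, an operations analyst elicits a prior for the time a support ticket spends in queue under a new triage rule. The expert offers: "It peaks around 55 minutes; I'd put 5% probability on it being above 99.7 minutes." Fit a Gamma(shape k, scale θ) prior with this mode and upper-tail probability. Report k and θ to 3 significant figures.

Gamma(k,θ) with k>1 has mode (k−1)θ, so θ = 55/(k−1).
Need P(X < 99.7) = 0.95 with θ tied to k this way. Start at k = 2, θ = 55: P(X<99.7) ≈ 0.541.
Too low — raise k to concentrate. Iterating converges to k ≈ 8.87.
Then θ = 55/(8.87−1) ≈ 6.98.

k ≈ 8.87, θ ≈ 6.98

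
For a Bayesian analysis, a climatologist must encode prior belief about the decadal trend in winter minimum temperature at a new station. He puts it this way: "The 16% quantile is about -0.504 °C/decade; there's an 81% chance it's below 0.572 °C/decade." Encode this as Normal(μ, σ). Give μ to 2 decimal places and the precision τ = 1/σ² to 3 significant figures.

μ = 0.07, τ = 3.03

For Normal(μ,σ), the p-quantile is μ + z_p·σ. Here z_{0.16} = -0.9945, z_{0.81} = 0.8779.
So -0.504 = μ − 0.9945σ and 0.572 = μ + 0.8779σ.
Subtracting: σ = (0.572 − -0.504)/(0.8779 − (-0.9945)) = 0.57.
Then μ = -0.504 − (-0.9945)·0.57 = 0.07.
Precision τ = 1/σ² = 1/0.5747² = 3.03.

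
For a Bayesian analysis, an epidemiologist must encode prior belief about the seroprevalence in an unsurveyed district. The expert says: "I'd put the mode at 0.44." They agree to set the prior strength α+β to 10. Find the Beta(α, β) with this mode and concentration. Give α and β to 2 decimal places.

For α,β > 1 the Beta mode is (α−1)/(α+β−2). With α+β = 10, the mode is (α−1)/8.
Set (α−1)/8 = 0.44 → α = 1 + 0.44·8 = 4.52.
β = 10 − α = 5.48.

α = 4.52, β = 5.48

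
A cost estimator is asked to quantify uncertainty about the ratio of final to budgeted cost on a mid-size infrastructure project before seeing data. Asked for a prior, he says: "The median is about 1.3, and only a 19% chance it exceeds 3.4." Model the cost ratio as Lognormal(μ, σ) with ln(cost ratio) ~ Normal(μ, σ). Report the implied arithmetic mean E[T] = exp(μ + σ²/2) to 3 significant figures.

E[T] ≈ 2.37

If T ~ Lognormal(μ,σ) then ln T ~ Normal(μ,σ), so the p-quantile of ln T is μ + z_p·σ.
ln(1.3) = 0.2624 and ln(3.4) = 1.224; z_{0.5} = 0, z_{0.81} = 0.8779.
σ = (1.224 − 0.2624)/(0.8779 − (0)) = 1.095.
μ = 0.2624 − (0)·1.095 = 0.262.
E[T] = exp(μ + σ²/2) = exp(0.262 + 0.5997) = 2.37.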